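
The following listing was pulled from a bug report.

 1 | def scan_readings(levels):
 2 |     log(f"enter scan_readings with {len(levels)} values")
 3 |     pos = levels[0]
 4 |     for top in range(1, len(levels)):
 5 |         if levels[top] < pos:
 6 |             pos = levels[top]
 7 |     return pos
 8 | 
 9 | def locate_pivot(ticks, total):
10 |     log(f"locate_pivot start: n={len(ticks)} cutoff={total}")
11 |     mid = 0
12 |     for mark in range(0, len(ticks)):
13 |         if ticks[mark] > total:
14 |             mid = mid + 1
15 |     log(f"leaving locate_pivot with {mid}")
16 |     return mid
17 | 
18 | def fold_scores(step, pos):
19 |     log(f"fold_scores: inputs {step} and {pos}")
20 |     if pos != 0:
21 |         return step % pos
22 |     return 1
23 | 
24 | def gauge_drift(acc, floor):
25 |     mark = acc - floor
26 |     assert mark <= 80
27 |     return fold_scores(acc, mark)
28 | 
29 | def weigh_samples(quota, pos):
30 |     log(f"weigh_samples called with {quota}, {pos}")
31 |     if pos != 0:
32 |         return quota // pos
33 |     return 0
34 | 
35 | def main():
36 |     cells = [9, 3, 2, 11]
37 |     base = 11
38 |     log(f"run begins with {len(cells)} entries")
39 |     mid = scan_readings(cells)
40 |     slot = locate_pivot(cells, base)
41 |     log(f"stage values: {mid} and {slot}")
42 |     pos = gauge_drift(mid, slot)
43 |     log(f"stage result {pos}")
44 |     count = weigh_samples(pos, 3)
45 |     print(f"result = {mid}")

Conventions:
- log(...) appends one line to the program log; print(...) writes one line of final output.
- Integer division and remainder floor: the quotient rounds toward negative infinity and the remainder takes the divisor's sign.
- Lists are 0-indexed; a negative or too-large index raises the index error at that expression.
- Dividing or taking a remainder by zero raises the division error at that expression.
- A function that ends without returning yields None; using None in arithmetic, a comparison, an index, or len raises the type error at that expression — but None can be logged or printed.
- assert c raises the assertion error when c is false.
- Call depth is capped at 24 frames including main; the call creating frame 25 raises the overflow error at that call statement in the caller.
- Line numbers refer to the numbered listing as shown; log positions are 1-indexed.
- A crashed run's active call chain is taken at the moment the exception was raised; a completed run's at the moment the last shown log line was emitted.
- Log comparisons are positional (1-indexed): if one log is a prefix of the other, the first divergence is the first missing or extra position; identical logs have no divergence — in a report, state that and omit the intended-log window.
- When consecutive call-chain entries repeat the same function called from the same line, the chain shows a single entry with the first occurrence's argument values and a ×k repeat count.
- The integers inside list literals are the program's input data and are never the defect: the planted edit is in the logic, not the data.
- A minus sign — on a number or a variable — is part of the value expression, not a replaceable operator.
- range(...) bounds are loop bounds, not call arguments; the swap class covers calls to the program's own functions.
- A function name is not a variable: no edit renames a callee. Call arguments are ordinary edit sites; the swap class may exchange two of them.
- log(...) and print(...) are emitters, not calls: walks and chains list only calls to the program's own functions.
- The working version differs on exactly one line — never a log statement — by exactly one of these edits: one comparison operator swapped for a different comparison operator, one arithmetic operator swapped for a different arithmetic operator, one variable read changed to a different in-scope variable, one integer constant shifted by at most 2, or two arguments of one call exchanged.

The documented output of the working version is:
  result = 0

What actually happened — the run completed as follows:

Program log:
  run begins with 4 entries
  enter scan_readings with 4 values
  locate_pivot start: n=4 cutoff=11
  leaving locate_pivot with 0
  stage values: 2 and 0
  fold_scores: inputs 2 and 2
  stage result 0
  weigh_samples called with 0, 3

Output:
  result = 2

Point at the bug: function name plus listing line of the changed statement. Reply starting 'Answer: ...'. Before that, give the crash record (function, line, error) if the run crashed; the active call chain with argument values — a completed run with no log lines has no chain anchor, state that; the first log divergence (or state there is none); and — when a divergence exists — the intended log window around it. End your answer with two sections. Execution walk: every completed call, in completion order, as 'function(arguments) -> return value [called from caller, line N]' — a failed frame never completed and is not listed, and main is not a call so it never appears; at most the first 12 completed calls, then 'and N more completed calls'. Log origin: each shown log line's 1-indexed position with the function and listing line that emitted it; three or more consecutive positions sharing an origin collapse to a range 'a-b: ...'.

Answer: the defect is in main at line 45.
The tell: Log streams are identical — the defect surfaces only in the printed output.
Call chain: main -> weigh_samples(0, 3) (called at line 44).
First divergence: none; the two logs match at every position.
Execution walk:
  scan_readings([9, 3, 2, 11]) -> 2  [called from main, line 39]
  locate_pivot([9, 3, 2, 11], 11) -> 0  [called from main, line 40]
  fold_scores(2, 2) -> 0  [called from gauge_drift, line 27]
  gauge_drift(2, 0) -> 0  [called from main, line 42]
  weigh_samples(0, 3) -> 0  [called from main, line 44]
Origin of each log line:
  1 — main, line 38
  2 — scan_readings, line 2
  3 — locate_pivot, line 10
  4 — locate_pivot, line 15
  5 — main, line 41
  6 — fold_scores, line 19
  7 — main, line 43
  8 — weigh_samples, line 30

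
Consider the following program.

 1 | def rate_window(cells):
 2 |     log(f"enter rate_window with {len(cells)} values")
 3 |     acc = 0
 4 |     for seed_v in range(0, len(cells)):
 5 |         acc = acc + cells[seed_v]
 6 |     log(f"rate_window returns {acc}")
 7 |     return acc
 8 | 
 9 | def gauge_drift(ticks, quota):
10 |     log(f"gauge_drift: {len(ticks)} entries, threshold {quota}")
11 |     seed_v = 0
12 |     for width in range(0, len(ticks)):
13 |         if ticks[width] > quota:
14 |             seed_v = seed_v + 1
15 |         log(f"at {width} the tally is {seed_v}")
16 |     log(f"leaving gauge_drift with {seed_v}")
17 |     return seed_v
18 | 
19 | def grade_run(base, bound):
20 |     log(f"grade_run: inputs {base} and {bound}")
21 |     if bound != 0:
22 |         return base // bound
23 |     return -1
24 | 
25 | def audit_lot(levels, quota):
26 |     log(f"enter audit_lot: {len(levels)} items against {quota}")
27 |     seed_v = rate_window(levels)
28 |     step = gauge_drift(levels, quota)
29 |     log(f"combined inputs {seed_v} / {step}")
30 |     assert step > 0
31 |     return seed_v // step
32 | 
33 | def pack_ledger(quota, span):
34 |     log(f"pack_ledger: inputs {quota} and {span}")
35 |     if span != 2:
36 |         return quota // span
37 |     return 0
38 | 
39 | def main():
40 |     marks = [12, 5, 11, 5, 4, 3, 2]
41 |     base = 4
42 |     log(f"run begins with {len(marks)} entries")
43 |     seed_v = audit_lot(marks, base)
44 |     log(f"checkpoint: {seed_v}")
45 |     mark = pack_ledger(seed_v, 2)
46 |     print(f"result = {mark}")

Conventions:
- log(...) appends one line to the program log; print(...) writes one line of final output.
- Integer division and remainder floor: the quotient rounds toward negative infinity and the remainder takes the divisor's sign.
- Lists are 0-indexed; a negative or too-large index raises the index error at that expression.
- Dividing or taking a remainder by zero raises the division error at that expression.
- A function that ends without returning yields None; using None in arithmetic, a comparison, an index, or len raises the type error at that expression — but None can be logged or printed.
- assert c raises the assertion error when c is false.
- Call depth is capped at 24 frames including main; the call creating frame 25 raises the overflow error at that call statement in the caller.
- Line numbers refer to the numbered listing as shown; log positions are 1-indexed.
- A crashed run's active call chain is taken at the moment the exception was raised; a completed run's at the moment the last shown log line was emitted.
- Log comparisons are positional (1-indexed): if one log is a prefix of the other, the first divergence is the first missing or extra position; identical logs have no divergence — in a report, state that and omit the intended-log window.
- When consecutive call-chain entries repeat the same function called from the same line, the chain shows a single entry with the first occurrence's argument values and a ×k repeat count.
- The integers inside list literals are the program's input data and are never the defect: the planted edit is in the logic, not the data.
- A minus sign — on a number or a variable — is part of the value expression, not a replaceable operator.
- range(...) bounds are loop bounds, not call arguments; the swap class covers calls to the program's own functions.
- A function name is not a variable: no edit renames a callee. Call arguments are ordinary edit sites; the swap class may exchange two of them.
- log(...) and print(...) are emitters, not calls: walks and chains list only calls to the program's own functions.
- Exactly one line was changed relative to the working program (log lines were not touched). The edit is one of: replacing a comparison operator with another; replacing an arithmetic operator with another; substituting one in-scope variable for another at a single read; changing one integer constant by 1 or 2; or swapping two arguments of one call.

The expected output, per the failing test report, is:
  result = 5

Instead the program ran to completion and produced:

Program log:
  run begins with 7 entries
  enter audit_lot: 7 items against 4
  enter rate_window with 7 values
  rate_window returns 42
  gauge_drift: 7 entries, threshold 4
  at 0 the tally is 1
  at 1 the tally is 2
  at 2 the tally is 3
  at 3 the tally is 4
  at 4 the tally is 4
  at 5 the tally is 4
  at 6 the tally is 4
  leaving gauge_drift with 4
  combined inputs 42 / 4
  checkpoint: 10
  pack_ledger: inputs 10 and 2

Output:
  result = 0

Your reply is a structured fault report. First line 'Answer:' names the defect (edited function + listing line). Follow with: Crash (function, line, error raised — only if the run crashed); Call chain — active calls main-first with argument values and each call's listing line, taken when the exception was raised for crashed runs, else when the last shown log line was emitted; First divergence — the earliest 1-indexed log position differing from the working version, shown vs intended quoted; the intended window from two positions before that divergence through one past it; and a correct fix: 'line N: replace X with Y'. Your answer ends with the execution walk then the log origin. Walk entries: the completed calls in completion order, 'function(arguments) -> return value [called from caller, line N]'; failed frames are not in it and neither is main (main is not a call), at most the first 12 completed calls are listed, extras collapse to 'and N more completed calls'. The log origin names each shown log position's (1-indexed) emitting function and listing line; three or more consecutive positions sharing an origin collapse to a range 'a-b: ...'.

Answer: the defect is in pack_ledger at line 35.
Key fact: The logs agree in full; only the final output differs.
Call chain: main -> pack_ledger(10, 2) (called at line 45).
First divergence: none (the log streams are identical).
Execution walk:
  rate_window([12, 5, 11, 5, 4, 3, 2]) -> 42  [called from audit_lot, line 27]
  gauge_drift([12, 5, 11, 5, 4, 3, 2], 4) -> 4  [called from audit_lot, line 28]
  audit_lot([12, 5, 11, 5, 4, 3, 2], 4) -> 10  [called from main, line 43]
  pack_ledger(10, 2) -> 0  [called from main, line 45]
Log origin:
  1: logged in main at line 42
  2: logged in audit_lot at line 26
  3: logged in rate_window at line 2
  4: logged in rate_window at line 6
  5: logged in gauge_drift at line 10
  6-12: logged in gauge_drift at line 15
  13: logged in gauge_drift at line 16
  14: logged in audit_lot at line 29
  15: logged in main at line 44
  16: logged in pack_ledger at line 34
A correct fix: line 35: replace `2` with `0`.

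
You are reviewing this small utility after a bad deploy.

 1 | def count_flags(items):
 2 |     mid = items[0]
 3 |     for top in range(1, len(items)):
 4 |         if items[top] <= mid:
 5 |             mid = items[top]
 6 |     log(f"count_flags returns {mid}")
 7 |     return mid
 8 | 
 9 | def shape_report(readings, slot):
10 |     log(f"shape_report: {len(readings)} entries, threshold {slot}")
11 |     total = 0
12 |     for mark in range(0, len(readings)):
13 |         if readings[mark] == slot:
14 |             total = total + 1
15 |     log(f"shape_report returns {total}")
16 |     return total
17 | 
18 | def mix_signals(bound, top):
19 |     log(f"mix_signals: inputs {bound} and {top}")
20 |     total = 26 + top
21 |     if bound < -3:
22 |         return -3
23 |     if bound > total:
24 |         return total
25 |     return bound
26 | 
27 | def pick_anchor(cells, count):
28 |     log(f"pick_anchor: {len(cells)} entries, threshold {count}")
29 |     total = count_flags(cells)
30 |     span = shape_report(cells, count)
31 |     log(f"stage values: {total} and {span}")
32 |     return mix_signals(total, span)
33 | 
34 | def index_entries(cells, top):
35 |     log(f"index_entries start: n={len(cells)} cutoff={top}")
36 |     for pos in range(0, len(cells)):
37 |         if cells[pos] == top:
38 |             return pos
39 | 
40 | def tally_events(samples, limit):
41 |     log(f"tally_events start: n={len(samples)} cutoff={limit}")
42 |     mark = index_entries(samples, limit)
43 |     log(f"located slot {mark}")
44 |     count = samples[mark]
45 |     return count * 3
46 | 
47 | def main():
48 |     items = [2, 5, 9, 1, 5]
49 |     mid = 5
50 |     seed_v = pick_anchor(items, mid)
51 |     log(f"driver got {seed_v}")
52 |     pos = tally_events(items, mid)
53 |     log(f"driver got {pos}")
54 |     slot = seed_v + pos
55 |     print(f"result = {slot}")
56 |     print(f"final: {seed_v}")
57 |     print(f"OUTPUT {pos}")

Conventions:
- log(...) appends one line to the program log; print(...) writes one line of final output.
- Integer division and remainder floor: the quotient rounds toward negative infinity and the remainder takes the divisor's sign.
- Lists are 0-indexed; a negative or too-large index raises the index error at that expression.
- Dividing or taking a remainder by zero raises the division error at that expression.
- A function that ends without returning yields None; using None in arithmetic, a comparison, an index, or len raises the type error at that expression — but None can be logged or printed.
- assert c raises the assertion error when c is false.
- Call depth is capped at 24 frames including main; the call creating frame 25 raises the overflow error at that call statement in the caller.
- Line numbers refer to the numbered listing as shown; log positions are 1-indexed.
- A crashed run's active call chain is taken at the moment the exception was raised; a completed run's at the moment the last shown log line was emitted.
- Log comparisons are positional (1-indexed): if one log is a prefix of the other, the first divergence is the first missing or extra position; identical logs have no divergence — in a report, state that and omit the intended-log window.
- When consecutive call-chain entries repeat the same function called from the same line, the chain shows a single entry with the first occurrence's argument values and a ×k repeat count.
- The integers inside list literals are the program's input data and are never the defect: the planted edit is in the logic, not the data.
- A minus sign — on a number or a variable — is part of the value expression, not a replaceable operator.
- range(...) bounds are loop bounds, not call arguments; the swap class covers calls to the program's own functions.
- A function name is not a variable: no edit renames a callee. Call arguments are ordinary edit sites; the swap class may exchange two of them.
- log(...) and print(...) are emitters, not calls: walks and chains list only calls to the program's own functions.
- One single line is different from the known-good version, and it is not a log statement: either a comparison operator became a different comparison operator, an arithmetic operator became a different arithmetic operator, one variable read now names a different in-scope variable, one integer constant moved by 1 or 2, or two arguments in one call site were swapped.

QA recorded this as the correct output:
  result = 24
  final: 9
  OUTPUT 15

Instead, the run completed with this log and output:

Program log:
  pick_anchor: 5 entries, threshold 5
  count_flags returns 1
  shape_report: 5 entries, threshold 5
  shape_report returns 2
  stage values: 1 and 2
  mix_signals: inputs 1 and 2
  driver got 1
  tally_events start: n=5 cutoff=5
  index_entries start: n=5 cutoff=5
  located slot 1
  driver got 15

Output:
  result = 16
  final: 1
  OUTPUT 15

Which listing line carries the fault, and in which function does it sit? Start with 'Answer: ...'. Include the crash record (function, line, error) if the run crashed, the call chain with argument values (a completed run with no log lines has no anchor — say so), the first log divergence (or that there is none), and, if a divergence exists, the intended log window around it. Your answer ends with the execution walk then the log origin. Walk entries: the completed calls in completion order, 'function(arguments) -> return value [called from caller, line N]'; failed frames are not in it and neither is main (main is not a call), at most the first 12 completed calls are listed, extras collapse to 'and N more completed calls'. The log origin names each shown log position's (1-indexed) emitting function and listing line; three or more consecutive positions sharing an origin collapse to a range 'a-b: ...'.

Answer: the defect is in count_flags at line 4.
Core observation: Log line 2 is where behavior first shows: 'count_flags returns 1' appears instead of 'count_flags returns 9'.
Call chain: main.
First divergence: position 2 — the shown line 'count_flags returns 1' should read 'count_flags returns 9'.
Intended log window:
  1: pick_anchor: 5 entries, threshold 5
  2: count_flags returns 9
  3: shape_report: 5 entries, threshold 5
Execution walk:
  count_flags([2, 5, 9, 1, 5]) -> 1  [called from pick_anchor, line 29]
  shape_report([2, 5, 9, 1, 5], 5) -> 2  [called from pick_anchor, line 30]
  mix_signals(1, 2) -> 1  [called from pick_anchor, line 32]
  pick_anchor([2, 5, 9, 1, 5], 5) -> 1  [called from main, line 50]
  index_entries([2, 5, 9, 1, 5], 5) -> 1  [called from tally_events, line 42]
  tally_events([2, 5, 9, 1, 5], 5) -> 15  [called from main, line 52]
Log line origins:
  1: logged in pick_anchor at line 28
  2: logged in count_flags at line 6
  3: logged in shape_report at line 10
  4: logged in shape_report at line 15
  5: logged in pick_anchor at line 31
  6: logged in mix_signals at line 19
  7: logged in main at line 51
  8: logged in tally_events at line 41
  9: logged in index_entries at line 35
  10: logged in tally_events at line 43
  11: logged in main at line 53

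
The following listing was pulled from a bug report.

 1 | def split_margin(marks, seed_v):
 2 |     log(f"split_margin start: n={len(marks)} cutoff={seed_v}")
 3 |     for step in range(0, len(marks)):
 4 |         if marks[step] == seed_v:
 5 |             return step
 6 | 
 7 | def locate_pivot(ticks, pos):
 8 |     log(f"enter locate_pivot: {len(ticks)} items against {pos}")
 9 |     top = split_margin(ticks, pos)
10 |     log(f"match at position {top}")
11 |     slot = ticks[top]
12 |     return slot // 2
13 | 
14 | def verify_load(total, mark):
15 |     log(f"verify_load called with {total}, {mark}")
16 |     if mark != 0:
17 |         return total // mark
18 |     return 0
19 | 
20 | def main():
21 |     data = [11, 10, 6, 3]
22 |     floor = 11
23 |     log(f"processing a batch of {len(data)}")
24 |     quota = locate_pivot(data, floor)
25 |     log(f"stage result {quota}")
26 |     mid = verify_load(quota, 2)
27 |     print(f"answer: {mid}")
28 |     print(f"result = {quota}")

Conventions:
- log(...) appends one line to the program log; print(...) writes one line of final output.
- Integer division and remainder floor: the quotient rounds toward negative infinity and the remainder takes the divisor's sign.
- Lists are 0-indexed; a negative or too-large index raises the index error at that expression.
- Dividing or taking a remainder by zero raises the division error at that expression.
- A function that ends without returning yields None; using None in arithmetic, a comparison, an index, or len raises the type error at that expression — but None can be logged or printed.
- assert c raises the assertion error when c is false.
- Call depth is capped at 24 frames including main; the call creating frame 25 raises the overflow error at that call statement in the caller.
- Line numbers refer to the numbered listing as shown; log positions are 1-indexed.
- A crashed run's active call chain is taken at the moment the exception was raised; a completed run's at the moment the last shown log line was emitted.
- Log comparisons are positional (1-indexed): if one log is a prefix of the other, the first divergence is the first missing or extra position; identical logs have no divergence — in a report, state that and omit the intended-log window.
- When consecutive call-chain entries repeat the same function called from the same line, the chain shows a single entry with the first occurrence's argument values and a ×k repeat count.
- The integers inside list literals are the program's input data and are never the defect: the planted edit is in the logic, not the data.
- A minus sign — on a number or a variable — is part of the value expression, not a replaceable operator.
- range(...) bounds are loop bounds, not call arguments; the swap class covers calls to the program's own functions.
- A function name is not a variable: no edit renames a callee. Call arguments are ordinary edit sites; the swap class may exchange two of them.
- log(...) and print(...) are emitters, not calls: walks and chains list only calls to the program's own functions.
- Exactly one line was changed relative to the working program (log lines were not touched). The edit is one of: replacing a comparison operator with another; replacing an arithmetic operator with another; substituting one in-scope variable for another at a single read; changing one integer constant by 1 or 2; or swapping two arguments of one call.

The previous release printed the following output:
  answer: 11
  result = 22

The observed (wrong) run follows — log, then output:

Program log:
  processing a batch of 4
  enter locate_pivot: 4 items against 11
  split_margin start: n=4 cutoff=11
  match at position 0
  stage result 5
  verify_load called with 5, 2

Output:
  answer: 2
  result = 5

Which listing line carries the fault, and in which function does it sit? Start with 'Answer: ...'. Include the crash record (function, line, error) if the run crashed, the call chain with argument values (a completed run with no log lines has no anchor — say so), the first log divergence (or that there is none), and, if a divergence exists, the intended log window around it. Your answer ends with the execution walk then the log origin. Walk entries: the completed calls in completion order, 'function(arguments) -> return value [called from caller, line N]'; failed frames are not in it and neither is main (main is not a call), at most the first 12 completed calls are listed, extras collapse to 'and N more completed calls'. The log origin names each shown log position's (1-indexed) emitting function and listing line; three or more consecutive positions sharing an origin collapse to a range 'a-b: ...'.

Answer: the defect is in locate_pivot at line 12.
Key observation: The log first diverges at position 5: the faulty run prints 'stage result 5' where the working version prints 'stage result 22'.
Call chain: main -> verify_load(5, 2) (called at line 26).
First divergence: position 5; shown 'stage result 5' vs intended 'stage result 22'.
Intended log window:
  3: split_margin start: n=4 cutoff=11
  4: match at position 0
  5: stage result 22
  6: verify_load called with 22, 2
Execution walk:
  split_margin([11, 10, 6, 3], 11) -> 0  [called from locate_pivot, line 9]
  locate_pivot([11, 10, 6, 3], 11) -> 5  [called from main, line 24]
  verify_load(5, 2) -> 2  [called from main, line 26]
Log origins:
  1: emitted by main (line 23)
  2: emitted by locate_pivot (line 8)
  3: emitted by split_margin (line 2)
  4: emitted by locate_pivot (line 10)
  5: emitted by main (line 25)
  6: emitted by verify_load (line 15)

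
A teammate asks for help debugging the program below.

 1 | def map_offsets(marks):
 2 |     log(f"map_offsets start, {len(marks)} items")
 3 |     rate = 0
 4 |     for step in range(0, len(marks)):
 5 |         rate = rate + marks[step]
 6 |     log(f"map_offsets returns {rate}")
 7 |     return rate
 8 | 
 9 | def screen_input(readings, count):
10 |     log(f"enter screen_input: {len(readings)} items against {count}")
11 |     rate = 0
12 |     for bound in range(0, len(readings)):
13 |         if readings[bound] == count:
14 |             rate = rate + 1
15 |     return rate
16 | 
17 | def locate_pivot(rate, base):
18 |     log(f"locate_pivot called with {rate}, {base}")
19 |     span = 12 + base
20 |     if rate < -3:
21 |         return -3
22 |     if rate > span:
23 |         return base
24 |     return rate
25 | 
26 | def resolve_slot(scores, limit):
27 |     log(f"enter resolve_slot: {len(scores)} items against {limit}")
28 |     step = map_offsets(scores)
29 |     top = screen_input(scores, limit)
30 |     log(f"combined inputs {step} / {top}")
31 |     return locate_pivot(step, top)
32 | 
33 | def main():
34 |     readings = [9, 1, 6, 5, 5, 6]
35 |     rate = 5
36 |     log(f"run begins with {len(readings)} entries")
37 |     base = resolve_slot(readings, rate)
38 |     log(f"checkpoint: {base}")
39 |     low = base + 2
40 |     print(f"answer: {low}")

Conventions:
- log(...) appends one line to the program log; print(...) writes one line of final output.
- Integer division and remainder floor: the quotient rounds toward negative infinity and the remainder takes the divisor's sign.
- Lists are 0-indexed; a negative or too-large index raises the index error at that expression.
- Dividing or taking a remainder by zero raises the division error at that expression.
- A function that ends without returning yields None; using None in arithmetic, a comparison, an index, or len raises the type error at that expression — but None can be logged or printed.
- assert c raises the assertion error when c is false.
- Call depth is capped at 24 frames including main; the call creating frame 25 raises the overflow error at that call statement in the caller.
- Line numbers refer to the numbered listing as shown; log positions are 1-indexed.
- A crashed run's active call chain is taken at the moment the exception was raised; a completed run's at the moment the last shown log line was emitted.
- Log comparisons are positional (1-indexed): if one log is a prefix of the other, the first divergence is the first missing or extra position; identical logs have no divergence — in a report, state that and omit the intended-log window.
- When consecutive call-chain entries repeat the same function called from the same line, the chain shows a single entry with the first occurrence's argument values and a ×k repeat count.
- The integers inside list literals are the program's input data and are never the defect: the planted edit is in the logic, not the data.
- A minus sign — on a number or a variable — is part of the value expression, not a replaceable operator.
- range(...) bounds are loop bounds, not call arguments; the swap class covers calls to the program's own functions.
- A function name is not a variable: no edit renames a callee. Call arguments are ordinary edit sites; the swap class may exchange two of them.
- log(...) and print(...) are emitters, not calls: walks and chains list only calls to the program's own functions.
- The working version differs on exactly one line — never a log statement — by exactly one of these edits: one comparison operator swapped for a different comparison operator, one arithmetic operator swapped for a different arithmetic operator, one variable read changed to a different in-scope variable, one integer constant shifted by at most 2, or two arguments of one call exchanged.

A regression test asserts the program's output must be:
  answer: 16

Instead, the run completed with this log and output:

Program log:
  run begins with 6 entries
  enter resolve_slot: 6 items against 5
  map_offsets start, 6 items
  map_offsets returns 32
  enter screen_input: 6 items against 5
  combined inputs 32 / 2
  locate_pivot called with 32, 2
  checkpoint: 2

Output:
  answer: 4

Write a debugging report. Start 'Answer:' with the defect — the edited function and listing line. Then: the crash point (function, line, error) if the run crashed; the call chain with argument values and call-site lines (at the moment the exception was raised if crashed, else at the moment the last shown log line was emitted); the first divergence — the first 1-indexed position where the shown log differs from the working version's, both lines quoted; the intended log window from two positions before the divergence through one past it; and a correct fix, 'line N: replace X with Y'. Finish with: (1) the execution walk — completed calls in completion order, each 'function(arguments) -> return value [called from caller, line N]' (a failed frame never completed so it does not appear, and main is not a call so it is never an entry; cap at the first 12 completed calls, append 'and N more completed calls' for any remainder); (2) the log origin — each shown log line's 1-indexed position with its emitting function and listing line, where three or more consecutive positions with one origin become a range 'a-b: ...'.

Answer: the defect is in locate_pivot at line 23.
Key observation: Log line 8 is where behavior first shows: 'checkpoint: 2' appears instead of 'checkpoint: 14'.
Call chain: main.
First divergence: at position 8 the run shows 'checkpoint: 2' where the working version logs 'checkpoint: 14'.
Intended log window:
  6: combined inputs 32 / 2
  7: locate_pivot called with 32, 2
  8: checkpoint: 14
Execution walk:
  map_offsets([9, 1, 6, 5, 5, 6]) -> 32  [called from resolve_slot, line 28]
  screen_input([9, 1, 6, 5, 5, 6], 5) -> 2  [called from resolve_slot, line 29]
  locate_pivot(32, 2) -> 2  [called from resolve_slot, line 31]
  resolve_slot([9, 1, 6, 5, 5, 6], 5) -> 2  [called from main, line 37]
Log origins:
  1: emitted by main (line 36)
  2: emitted by resolve_slot (line 27)
  3: emitted by map_offsets (line 2)
  4: emitted by map_offsets (line 6)
  5: emitted by screen_input (line 10)
  6: emitted by resolve_slot (line 30)
  7: emitted by locate_pivot (line 18)
  8: emitted by main (line 38)
A correct fix: line 23: replace `base` with `span`.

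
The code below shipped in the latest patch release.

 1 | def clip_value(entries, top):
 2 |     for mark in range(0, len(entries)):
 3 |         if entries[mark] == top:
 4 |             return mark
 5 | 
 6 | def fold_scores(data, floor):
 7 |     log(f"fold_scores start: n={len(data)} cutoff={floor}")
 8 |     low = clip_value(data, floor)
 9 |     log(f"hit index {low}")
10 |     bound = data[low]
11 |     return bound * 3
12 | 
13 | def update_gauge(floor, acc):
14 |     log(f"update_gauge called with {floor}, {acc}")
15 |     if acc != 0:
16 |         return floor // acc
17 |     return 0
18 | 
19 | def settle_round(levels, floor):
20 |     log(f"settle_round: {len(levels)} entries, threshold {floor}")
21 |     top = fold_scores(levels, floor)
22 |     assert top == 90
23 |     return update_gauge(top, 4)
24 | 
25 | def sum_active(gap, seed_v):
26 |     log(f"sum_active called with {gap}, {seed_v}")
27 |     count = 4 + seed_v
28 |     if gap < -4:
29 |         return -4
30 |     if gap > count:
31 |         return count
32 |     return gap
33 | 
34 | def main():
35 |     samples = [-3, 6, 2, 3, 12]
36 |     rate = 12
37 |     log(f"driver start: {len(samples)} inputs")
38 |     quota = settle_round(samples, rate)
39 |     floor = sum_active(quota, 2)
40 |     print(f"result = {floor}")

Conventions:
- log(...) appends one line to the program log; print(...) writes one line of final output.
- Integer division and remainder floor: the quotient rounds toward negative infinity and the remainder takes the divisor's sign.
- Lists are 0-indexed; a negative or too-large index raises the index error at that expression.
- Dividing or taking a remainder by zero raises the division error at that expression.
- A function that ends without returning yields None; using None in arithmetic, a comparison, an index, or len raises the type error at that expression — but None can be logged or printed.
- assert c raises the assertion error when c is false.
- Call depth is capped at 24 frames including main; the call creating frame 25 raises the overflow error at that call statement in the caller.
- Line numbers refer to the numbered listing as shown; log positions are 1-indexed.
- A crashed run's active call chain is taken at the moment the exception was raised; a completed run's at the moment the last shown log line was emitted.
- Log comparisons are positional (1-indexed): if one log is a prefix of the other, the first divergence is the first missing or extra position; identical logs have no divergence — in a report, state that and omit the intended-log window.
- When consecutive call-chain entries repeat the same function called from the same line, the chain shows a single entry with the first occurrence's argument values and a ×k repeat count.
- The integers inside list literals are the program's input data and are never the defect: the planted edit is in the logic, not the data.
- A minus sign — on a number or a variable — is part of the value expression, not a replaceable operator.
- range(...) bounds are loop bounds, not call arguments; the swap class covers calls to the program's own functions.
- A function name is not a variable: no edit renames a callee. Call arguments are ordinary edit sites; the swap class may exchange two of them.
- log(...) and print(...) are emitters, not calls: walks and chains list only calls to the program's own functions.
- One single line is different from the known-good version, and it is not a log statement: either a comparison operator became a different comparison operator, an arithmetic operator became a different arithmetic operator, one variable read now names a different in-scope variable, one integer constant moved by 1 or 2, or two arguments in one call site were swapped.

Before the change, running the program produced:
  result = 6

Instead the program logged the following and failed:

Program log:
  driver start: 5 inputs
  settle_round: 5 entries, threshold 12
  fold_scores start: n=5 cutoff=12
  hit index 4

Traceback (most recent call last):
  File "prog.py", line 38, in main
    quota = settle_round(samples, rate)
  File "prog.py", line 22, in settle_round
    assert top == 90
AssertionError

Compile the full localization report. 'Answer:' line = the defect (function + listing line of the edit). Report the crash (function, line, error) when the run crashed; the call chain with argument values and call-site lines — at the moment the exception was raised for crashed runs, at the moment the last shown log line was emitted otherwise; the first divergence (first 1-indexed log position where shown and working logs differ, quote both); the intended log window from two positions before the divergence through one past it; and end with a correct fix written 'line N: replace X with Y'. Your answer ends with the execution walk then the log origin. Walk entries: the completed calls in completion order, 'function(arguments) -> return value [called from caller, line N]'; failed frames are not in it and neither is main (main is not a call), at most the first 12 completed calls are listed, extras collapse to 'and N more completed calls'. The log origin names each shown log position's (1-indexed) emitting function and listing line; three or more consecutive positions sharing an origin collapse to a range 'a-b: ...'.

Answer: the defect is in settle_round at line 22.
Core observation: A complete run would log 'update_gauge called with 36, 4' next, but this one stopped at 4 lines.
Crash: settle_round, line 22, AssertionError.
Call chain: main -> settle_round([-3, 6, 2, 3, 12], 12) (called at line 38).
First divergence: position 5 (shown log ended at 4 lines; the working version continues: 'update_gauge called with 36, 4').
Intended log window:
  3: fold_scores start: n=5 cutoff=12
  4: hit index 4
  5: update_gauge called with 36, 4
  6: sum_active called with 9, 2
Execution walk:
  clip_value([-3, 6, 2, 3, 12], 12) -> 4  [called from fold_scores, line 8]
  fold_scores([-3, 6, 2, 3, 12], 12) -> 36  [called from settle_round, line 21]
Log origin:
  1: emitted by main (line 37)
  2: emitted by settle_round (line 20)
  3: emitted by fold_scores (line 7)
  4: emitted by fold_scores (line 9)
A correct fix: line 22: replace `==` with `<=`.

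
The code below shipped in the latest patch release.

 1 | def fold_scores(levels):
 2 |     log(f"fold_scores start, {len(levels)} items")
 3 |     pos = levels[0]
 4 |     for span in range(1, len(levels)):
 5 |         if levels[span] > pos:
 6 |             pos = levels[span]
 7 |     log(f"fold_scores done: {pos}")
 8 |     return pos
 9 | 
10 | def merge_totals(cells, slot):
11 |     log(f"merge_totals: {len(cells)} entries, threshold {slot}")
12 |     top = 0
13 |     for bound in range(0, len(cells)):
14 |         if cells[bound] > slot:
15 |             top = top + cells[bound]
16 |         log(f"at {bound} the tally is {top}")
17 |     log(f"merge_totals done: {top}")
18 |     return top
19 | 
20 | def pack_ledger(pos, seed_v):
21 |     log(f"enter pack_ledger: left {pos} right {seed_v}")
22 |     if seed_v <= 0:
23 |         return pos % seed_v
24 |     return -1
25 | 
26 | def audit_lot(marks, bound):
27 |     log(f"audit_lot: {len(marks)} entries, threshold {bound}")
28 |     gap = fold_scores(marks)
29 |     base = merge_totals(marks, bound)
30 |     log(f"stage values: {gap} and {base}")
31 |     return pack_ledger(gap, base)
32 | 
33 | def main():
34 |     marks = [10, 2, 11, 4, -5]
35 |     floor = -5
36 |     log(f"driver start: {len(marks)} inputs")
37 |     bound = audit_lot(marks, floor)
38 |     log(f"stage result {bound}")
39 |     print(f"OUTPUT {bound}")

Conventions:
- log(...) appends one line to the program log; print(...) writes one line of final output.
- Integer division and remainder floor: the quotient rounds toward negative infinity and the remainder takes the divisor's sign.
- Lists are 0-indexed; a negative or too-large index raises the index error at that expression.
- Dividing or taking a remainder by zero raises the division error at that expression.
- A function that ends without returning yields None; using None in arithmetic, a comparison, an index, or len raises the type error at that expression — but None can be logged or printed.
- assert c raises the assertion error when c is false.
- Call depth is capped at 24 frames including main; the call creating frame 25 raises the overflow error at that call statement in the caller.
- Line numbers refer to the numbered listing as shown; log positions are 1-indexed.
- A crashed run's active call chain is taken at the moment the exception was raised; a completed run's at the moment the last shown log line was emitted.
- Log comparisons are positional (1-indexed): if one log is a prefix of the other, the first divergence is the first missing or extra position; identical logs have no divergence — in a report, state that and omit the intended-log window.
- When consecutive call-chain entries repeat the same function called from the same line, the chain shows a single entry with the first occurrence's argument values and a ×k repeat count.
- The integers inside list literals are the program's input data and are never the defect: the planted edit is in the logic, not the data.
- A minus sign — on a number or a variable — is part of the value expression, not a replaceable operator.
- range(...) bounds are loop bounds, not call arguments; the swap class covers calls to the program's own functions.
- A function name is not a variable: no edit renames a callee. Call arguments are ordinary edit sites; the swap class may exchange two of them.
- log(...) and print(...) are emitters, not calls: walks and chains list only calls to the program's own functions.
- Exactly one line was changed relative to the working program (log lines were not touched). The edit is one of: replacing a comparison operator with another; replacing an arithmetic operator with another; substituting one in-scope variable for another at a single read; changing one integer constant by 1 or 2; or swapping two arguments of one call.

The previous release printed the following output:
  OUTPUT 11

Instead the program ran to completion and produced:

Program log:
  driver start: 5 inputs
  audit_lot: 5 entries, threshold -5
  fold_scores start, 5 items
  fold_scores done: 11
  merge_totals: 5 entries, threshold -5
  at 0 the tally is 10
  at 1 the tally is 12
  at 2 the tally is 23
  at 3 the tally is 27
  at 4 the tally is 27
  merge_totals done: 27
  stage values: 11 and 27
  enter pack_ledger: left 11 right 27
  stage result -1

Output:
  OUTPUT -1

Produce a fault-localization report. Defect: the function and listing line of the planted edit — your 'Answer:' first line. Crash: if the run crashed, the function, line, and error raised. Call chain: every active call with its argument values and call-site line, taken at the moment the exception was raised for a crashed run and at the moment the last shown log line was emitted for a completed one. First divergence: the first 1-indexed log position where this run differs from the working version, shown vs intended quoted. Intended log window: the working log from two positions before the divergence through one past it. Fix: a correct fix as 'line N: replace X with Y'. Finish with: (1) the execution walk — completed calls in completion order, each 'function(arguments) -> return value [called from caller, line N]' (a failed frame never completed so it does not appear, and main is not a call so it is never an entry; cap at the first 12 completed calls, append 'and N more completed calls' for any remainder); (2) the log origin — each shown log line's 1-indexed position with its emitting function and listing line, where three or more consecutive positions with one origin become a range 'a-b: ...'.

Answer: the defect is in pack_ledger at line 22.
Key observation: The log first diverges at position 14: the faulty run prints 'stage result -1' where the working version prints 'stage result 11'.
Call chain: main.
First divergence: position 14; shown 'stage result -1' vs intended 'stage result 11'.
Intended log window:
  12: stage values: 11 and 27
  13: enter pack_ledger: left 11 right 27
  14: stage result 11
Execution walk:
  fold_scores([10, 2, 11, 4, -5]) -> 11  [called from audit_lot, line 28]
  merge_totals([10, 2, 11, 4, -5], -5) -> 27  [called from audit_lot, line 29]
  pack_ledger(11, 27) -> -1  [called from audit_lot, line 31]
  audit_lot([10, 2, 11, 4, -5], -5) -> -1  [called from main, line 37]
Log origins:
  1 — main, line 36
  2 — audit_lot, line 27
  3 — fold_scores, line 2
  4 — fold_scores, line 7
  5 — merge_totals, line 11
  6-10 — merge_totals, line 16
  11 — merge_totals, line 17
  12 — audit_lot, line 30
  13 — pack_ledger, line 21
  14 — main, line 38
A correct fix: line 22: replace `<=` with `!=`.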